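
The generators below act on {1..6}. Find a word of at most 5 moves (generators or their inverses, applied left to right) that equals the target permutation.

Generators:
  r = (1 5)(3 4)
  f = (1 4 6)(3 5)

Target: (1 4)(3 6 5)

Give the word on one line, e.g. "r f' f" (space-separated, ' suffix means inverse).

  after r: (1 5)(3 4)
  after f: (1 3 6)(4 5)
  after r: (1 4)(3 6 5)
  after r: (1 3 6)(4 5)
  after r: (1 4)(3 6 5)

r f r r r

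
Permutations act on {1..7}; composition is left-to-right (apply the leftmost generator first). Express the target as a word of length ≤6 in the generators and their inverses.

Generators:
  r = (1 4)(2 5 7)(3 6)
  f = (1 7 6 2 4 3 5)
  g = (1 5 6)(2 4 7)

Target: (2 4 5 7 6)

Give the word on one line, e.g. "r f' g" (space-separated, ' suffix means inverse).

f' f' f' r'

  after f': (1 5 3 4 2 6 7)
  after f': (1 3 2 7 5 4 6)
  after f': (1 4 7 3 6 5 2)
  after r': (2 4 5 7 6)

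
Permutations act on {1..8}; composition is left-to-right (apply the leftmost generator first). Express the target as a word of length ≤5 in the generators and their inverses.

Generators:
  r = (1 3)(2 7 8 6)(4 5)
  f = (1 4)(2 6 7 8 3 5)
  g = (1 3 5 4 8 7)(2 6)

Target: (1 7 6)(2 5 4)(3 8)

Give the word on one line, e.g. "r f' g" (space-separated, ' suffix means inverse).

f' g' r' g g

  after f': (1 4)(2 5 3 8 7 6)
  after g': (1 5)(2 3 4 7)
  after r': (1 4 2)(3 5)(6 8 7)
  after g: (1 8)(2 3 4 6 7)
  after g: (1 7 6)(2 5 4)(3 8)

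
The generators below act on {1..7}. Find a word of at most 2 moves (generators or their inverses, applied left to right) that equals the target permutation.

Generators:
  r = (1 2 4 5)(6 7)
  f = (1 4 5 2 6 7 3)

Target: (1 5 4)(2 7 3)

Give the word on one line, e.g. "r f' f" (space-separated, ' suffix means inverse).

  after f: (1 4 5 2 6 7 3)
  after r: (1 5 4)(2 7 3)

f r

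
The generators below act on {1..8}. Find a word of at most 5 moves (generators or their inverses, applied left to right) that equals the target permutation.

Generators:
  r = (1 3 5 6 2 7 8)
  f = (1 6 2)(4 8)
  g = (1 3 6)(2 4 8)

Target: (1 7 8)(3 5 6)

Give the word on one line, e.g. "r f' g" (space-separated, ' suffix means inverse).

f f r

  after f: (1 6 2)(4 8)
  after f: (1 2 6)
  after r: (1 7 8)(3 5 6)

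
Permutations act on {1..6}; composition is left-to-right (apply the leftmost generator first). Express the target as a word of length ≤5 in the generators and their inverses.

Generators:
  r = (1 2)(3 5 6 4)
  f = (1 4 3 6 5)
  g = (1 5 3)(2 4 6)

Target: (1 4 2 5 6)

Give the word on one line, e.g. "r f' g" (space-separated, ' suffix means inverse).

  after f': (1 5 6 3 4)
  after r': (1 3 6 4 2)
  after f': (1 4 2 5 6)

f' r' f'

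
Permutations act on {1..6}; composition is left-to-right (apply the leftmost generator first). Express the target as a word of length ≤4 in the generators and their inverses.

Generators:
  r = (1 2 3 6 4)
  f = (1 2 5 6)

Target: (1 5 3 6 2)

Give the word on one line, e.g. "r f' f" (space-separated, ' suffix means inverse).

r f' r f

  after r: (1 2 3 6 4)
  after f': (2 3 5)(4 6)
  after r: (1 2 6)(3 5)
  after f: (1 5 3 6 2)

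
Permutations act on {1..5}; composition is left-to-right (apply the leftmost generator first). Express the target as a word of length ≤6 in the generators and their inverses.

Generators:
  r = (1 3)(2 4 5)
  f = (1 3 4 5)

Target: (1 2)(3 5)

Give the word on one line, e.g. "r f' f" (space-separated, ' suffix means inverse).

r' f' f' r

  after r': (1 3)(2 5 4)
  after f': (2 4)(3 5)
  after f': (1 5)(2 3 4)
  after r: (1 2)(3 5)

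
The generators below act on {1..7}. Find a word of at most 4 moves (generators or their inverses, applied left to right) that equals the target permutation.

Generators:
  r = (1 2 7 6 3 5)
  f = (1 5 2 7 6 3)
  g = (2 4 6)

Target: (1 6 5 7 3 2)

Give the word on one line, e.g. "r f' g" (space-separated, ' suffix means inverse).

r' r' f'

  after r': (1 5 3 6 7 2)
  after r': (1 3 7)(2 5 6)
  after f': (1 6 5 7 3 2)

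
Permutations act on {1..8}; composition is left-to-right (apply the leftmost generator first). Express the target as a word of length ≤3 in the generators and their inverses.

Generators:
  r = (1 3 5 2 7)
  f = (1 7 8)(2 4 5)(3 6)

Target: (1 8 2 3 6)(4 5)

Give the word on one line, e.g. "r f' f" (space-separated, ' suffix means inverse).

  after f': (1 8 7)(2 5 4)(3 6)
  after r': (1 8 2 3 6)(4 5)

f' r'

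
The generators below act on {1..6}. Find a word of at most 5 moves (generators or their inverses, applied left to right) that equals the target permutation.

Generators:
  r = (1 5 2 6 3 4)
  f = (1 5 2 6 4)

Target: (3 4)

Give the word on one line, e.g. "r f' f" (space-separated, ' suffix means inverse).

r' f' f' f' f'

  after r': (1 4 3 6 2 5)
  after f': (1 6 5 4 3 2)
  after f': (1 2 4 3 5 6)
  after f': (1 5 2 6 4 3)
  after f': (3 4)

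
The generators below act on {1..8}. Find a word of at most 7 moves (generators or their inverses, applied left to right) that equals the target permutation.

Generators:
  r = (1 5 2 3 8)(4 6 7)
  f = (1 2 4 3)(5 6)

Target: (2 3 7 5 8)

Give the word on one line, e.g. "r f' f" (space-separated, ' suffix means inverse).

  after f': (1 3 4 2)(5 6)
  after f': (1 4)(2 3)
  after r: (1 6 7 4 5 2 8)
  after f': (1 5)(2 8 3 4 6 7)
  after r': (2 3 7 5 8)

f' f' r f' r'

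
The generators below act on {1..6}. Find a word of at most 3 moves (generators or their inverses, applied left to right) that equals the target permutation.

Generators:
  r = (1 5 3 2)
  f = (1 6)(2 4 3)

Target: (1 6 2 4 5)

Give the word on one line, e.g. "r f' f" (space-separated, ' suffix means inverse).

f r'

  after f: (1 6)(2 4 3)
  after r': (1 6 2 4 5)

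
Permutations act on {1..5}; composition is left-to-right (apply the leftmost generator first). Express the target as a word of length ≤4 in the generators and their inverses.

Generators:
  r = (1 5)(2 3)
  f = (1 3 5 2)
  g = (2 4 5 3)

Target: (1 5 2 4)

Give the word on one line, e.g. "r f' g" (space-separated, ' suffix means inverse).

g r

  after g: (2 4 5 3)
  after r: (1 5 2 4)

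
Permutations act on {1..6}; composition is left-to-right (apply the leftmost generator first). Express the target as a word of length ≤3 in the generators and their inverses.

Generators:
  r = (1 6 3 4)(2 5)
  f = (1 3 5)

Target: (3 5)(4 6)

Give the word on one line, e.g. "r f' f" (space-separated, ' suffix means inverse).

  after f: (1 3 5)
  after r': (1 6)(2 5 4 3)
  after r': (3 5)(4 6)

f r' r'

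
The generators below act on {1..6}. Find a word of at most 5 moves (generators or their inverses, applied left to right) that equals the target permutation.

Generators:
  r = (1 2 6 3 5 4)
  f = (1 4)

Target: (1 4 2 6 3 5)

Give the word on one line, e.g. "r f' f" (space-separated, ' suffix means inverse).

f' r f

  after f': (1 4)
  after r: (2 6 3 5 4)
  after f: (1 4 2 6 3 5)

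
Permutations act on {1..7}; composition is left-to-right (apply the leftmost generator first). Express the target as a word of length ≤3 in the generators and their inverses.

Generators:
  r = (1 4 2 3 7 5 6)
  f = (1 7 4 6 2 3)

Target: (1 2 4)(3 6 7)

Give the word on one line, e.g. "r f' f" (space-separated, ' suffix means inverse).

  after f': (1 3 2 6 4 7)
  after f': (1 2 4)(3 6 7)

f' f'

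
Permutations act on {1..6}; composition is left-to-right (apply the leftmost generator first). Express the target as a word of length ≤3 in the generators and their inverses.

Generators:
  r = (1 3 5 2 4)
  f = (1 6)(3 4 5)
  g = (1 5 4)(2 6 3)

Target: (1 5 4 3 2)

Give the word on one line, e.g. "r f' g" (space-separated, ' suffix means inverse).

  after r: (1 3 5 2 4)
  after r: (1 5 4 3 2)

r r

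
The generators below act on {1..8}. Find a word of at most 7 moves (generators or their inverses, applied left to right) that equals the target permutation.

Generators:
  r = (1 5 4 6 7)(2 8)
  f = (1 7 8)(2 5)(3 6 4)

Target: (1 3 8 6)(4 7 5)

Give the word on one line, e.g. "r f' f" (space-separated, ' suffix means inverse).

  after f: (1 7 8)(2 5)(3 6 4)
  after r': (1 6 5 8 7 2)(3 4)
  after r': (1 4 3 5 2 7 8 6)
  after f: (1 3 2 8 4 6 7)
  after r: (1 3 8 6)(4 7 5)

f r' r' f r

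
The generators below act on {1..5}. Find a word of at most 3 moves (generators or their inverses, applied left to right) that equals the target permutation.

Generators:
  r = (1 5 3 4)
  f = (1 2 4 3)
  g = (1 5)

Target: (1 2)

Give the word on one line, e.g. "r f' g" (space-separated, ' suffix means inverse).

r' g f'

  after r': (1 4 3 5)
  after g: (1 4 3)
  after f': (1 2)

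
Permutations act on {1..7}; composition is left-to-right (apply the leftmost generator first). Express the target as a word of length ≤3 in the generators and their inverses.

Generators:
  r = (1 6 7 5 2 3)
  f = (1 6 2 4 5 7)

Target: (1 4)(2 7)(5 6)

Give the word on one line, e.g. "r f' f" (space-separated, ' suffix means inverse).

  after f: (1 6 2 4 5 7)
  after f: (1 2 5)(4 7 6)
  after f: (1 4)(2 7)(5 6)

f f f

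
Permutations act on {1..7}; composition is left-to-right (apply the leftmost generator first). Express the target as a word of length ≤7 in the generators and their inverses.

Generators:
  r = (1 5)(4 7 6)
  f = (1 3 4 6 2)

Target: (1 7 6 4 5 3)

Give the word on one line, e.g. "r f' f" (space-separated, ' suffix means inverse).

  after f: (1 3 4 6 2)
  after f: (1 4 2 3 6)
  after f: (1 6 3 2 4)
  after r': (1 7 4 5)(2 6 3)
  after f: (1 7 6 4 5 3)

f f f r' f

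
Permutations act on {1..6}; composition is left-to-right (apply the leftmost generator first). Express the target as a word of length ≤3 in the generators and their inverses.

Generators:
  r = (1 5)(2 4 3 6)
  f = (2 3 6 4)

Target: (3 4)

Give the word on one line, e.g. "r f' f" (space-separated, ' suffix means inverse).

r r f'

  after r: (1 5)(2 4 3 6)
  after r: (2 3)(4 6)
  after f': (3 4)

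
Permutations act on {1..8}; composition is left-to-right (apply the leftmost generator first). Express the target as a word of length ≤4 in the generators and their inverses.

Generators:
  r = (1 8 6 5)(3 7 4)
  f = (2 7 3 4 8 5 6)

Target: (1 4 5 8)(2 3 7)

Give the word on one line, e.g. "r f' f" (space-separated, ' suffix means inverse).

f r f'

  after f: (2 7 3 4 8 5 6)
  after r: (1 8)(2 4 6)
  after f': (1 4 5 8)(2 3 7)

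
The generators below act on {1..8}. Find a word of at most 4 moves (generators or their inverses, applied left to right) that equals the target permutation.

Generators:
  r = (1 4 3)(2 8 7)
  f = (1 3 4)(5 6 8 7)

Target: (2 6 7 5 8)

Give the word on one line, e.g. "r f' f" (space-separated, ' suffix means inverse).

r' f f

  after r': (1 3 4)(2 7 8)
  after f: (1 4 3)(2 5 6 8)
  after f: (2 6 7 5 8)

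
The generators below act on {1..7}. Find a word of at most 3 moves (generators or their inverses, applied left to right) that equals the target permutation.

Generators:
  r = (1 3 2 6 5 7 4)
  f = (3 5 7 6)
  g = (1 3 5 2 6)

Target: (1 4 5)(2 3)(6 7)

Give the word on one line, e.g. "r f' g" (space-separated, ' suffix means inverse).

  after g: (1 3 5 2 6)
  after r': (3 6 4 7 5)
  after r': (1 4 5)(2 3)(6 7)

g r' r'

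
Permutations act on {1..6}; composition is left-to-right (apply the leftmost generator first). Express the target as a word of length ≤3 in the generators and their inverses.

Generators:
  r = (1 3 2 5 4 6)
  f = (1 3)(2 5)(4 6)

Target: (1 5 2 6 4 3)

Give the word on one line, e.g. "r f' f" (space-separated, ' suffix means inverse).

  after r': (1 6 4 5 2 3)
  after f: (1 4 2)
  after r': (1 5 2 6 4 3)

r' f r'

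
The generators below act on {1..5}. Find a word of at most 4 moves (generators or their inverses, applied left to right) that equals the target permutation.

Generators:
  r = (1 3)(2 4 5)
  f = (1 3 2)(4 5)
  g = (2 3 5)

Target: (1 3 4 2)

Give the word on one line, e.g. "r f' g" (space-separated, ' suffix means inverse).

  after g: (2 3 5)
  after r': (1 3 4 2)

g r'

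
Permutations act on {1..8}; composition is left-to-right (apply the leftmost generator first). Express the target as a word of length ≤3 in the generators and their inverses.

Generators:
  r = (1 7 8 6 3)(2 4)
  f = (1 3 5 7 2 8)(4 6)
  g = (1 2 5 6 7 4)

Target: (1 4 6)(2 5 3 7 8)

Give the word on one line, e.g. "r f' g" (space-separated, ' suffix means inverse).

  after r': (1 3 6 8 7)(2 4)
  after f': (2 6)(3 4 7 8 5)
  after g': (1 4 6)(2 5 3 7 8)

r' f' g'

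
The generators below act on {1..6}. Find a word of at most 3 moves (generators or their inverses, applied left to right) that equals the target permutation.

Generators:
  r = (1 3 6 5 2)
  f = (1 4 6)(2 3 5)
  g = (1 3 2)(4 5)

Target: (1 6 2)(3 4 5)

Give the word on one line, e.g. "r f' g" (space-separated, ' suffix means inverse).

r' f r

  after r': (1 2 5 6 3)
  after f: (1 3 4 6 5)
  after r: (1 6 2)(3 4 5)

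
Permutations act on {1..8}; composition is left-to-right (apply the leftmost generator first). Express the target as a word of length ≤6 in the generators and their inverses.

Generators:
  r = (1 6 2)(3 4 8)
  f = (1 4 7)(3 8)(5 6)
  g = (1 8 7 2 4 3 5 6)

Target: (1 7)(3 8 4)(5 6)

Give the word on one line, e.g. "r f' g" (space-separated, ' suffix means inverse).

  after g: (1 8 7 2 4 3 5 6)
  after f: (1 3 6 4 8)(2 7)
  after r': (1 8 2 7 6 3)
  after g: (1 7)(3 8 4)(5 6)

g f r' g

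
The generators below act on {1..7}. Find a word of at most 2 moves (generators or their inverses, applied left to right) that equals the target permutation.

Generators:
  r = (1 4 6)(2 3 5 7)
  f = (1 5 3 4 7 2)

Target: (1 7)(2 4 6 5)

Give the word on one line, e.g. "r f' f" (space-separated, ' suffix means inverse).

  after r: (1 4 6)(2 3 5 7)
  after f: (1 7)(2 4 6 5)

r f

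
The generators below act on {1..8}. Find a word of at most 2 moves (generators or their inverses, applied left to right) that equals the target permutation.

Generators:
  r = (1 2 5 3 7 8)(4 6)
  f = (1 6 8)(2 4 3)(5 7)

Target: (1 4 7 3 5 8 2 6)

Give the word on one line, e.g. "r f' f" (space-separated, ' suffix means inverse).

f r

  after f: (1 6 8)(2 4 3)(5 7)
  after r: (1 4 7 3 5 8 2 6)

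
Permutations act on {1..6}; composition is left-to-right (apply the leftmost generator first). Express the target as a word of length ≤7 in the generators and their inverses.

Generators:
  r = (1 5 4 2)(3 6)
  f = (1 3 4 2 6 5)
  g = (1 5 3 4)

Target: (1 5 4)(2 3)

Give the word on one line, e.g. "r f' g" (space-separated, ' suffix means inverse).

  after f: (1 3 4 2 6 5)
  after r': (1 6)(2 3 5)
  after f: (1 5 6 3)(2 4)
  after r': (2 5 3)
  after g: (1 5 4)(2 3)

f r' f r' g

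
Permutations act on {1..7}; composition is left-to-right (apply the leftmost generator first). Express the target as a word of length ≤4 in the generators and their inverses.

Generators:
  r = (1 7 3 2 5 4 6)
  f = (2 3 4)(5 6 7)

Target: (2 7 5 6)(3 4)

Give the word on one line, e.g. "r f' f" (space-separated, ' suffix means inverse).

  after r': (1 6 4 5 2 3 7)
  after f: (1 7)(2 4 6)(3 5)
  after r': (2 5 7 6 3)
  after f': (2 7 5 6)(3 4)

r' f r' f'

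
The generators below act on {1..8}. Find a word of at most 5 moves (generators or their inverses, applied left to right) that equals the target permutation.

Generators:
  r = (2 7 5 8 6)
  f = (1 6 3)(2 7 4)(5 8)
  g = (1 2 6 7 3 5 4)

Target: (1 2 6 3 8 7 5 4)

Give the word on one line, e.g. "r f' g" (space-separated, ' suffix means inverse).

g f g' g'

  after g: (1 2 6 7 3 5 4)
  after f: (1 7)(2 3 8 5)(4 6)
  after g': (1 6 5)(2 7 4)(3 8)
  after g': (1 2 6 3 8 7 5 4)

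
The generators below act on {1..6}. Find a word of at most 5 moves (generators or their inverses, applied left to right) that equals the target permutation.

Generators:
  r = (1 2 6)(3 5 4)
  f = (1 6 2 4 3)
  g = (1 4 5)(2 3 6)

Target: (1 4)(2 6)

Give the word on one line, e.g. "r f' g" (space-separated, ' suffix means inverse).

  after f: (1 6 2 4 3)
  after g': (1 3 5 4 2)
  after r': (1 4)(2 6)

f g' r'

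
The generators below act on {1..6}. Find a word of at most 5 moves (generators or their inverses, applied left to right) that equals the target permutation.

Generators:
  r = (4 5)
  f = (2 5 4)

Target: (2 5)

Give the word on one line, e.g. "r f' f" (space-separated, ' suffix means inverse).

  after r: (4 5)
  after f': (2 4)
  after f': (2 5)

r f' f'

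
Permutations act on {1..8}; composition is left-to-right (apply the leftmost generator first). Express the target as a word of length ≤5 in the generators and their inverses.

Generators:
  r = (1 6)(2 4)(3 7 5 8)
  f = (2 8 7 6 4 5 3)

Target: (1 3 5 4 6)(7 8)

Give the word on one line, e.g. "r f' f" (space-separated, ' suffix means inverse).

r f f f

  after r: (1 6)(2 4)(3 7 5 8)
  after f: (1 4 8 2 5 7 3 6)
  after f: (1 5 6)(2 3 4 7)
  after f: (1 3 5 4 6)(7 8)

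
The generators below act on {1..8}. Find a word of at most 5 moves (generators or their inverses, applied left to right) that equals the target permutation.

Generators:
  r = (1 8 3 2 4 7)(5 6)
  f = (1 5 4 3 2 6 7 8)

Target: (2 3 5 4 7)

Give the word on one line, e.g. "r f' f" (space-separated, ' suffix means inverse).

r' f' r' f'

  after r': (1 7 4 2 3 8)(5 6)
  after f': (1 6)(2 4 3 7 5)
  after r': (1 5 3 4 8)(6 7)
  after f': (2 3 5 4 7)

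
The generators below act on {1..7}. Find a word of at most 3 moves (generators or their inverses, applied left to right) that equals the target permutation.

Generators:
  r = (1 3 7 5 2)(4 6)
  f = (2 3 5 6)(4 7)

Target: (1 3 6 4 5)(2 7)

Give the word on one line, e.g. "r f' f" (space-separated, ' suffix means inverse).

f' r' f

  after f': (2 6 5 3)(4 7)
  after r': (1 2 4 3 5)(6 7)
  after f: (1 3 6 4 5)(2 7)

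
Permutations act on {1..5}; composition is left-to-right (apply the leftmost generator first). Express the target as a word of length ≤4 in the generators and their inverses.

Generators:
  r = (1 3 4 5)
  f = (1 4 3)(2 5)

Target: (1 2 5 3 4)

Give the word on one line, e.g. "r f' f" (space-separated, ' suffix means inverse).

r' f

  after r': (1 5 4 3)
  after f: (1 2 5 3 4)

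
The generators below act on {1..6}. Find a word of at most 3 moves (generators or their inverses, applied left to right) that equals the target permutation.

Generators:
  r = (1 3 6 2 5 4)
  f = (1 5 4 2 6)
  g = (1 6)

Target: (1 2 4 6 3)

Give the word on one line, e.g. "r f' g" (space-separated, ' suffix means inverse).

  after f: (1 5 4 2 6)
  after g: (1 5 4 2)
  after r': (1 2 4 6 3)

f g r'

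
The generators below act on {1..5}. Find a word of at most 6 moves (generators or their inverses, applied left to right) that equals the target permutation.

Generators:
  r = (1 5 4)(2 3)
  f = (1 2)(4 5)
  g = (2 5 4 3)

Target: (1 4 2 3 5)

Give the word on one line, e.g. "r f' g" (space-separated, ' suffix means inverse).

  after g: (2 5 4 3)
  after f': (1 2 4 3)
  after g: (1 5 4 2 3)
  after r': (3 4)
  after r': (1 4 2 3 5)

g f' g r' r'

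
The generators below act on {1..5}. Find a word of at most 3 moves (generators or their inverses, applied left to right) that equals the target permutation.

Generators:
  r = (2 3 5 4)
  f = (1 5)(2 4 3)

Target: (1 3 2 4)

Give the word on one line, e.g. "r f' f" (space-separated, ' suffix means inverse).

r' f' r'

  after r': (2 4 5 3)
  after f': (1 5 4)
  after r': (1 3 2 4)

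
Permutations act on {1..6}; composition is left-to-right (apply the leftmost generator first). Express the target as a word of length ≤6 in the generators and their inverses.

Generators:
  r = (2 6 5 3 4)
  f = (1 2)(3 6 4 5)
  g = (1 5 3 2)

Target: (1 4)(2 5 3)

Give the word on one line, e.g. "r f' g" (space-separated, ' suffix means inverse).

r' f' g' r

  after r': (2 4 3 5 6)
  after f': (1 2 6)(3 4 5)
  after g': (1 3 4)(2 6)
  after r: (1 4)(2 5 3)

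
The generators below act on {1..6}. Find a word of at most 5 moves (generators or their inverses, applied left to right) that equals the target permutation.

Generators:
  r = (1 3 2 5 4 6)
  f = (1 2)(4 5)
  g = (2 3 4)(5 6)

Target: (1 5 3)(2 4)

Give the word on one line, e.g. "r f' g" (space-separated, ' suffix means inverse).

  after r: (1 3 2 5 4 6)
  after g: (1 4 5 2 6)
  after r': (1 5 3)(2 4)

r g r'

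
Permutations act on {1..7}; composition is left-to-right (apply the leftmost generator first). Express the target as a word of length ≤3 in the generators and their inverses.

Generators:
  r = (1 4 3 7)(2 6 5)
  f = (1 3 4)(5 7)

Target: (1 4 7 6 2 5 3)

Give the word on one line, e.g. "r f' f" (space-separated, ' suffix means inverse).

f r'

  after f: (1 3 4)(5 7)
  after r': (1 4 7 6 2 5 3)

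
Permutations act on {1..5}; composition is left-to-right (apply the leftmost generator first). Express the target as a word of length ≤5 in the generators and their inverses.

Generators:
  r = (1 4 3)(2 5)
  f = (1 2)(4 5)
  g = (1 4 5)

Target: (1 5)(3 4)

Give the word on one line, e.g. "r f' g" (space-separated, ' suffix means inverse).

g' r f f r

  after g': (1 5 4)
  after r: (1 2 5 3)
  after f: (2 4 5 3)
  after f: (1 2 5 3)
  after r: (1 5)(3 4)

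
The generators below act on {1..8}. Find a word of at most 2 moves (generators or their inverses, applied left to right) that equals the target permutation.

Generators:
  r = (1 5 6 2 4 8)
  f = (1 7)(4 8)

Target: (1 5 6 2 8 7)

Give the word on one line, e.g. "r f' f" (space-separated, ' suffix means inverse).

r f'

  after r: (1 5 6 2 4 8)
  after f': (1 5 6 2 8 7)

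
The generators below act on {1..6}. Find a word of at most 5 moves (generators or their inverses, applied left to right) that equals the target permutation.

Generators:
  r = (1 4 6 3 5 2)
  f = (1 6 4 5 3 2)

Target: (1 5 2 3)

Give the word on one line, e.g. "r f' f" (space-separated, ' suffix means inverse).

  after f: (1 6 4 5 3 2)
  after r': (1 4 3 5 6)
  after f: (1 5 4 2)
  after f: (1 3 2 6 4)
  after r: (1 5 2 3)

f r' f f r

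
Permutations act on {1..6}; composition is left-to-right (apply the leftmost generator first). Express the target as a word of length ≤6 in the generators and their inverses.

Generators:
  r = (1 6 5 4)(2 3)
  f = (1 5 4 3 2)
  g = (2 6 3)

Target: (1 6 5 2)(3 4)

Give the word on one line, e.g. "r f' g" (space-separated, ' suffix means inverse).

r' g r' g' r'

  after r': (1 4 5 6)(2 3)
  after g: (1 4 5 3 6)
  after r': (1 5 2 3)(4 6)
  after g': (1 5 3)(2 6 4)
  after r': (1 6 5 2)(3 4)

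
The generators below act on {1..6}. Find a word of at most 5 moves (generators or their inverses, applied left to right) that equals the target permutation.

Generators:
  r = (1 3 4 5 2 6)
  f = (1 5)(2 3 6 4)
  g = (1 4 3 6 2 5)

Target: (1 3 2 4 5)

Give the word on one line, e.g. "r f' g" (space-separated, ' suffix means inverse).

  after r: (1 3 4 5 2 6)
  after g: (1 6 4)
  after f': (1 3 2 4 5)

r g f'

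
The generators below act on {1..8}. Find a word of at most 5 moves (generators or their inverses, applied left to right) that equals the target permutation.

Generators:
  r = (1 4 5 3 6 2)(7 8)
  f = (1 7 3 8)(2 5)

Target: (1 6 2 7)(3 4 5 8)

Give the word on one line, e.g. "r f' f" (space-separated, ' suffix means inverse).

  after r': (1 2 6 3 5 4)(7 8)
  after r': (1 6 5)(2 3 4)
  after f': (1 6 2 7)(3 4 5 8)

r' r' f'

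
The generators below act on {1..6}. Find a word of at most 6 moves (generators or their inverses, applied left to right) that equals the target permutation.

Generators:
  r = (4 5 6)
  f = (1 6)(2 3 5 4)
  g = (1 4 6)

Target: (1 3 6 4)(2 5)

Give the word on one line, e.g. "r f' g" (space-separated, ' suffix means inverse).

g f' f' g

  after g: (1 4 6)
  after f': (1 5 3 2 4)
  after f': (1 3 4 6)(2 5)
  after g: (1 3 6 4)(2 5)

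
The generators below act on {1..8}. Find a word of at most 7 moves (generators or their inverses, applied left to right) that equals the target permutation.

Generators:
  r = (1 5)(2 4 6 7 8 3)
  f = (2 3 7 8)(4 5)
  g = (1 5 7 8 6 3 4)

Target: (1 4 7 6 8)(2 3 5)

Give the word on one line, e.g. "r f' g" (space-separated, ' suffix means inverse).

  after g: (1 5 7 8 6 3 4)
  after g: (1 7 6 4 5 8 3)
  after r: (1 8 2 4)(3 5)
  after r: (1 3)(2 6 7 8 4 5)
  after g: (1 4 7 6 8)(2 3 5)

g g r r g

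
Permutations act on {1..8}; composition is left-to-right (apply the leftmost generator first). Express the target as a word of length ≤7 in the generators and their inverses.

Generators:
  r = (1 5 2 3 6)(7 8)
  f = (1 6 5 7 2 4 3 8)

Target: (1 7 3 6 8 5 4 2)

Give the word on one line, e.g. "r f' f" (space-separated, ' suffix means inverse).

r' f' r' f f

  after r': (1 6 3 2 5)(7 8)
  after f': (2 6 4)(3 7)(5 8)
  after r': (1 6 4 5 7 2 3 8)
  after f: (1 5 2 8 6 3)(4 7)
  after f: (1 7 3 6 8 5 4 2)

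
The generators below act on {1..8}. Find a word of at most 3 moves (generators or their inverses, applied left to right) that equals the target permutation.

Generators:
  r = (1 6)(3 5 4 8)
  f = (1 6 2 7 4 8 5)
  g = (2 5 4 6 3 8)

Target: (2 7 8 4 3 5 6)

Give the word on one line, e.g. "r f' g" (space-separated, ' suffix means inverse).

  after f: (1 6 2 7 4 8 5)
  after r: (2 7 8 4 3 5 6)

f r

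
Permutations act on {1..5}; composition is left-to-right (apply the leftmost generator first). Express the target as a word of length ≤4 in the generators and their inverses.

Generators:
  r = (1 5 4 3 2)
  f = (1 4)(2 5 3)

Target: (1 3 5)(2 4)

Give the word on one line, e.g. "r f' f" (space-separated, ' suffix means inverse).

  after r: (1 5 4 3 2)
  after f: (1 3 5)(2 4)

r f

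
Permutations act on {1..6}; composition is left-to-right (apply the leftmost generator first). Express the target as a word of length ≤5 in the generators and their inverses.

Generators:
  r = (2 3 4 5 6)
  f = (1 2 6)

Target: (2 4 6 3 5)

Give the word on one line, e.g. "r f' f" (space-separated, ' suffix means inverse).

  after r': (2 6 5 4 3)
  after r': (2 5 3 6 4)
  after r': (2 4 6 3 5)

r' r' r'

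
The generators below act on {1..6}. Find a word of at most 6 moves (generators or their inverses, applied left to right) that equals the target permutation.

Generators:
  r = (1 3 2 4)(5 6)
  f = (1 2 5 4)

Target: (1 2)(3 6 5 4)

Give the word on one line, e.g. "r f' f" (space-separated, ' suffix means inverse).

r f r' f

  after r: (1 3 2 4)(5 6)
  after f: (1 3 5 6 4 2)
  after r': (2 4 3 6)
  after f: (1 2)(3 6 5 4)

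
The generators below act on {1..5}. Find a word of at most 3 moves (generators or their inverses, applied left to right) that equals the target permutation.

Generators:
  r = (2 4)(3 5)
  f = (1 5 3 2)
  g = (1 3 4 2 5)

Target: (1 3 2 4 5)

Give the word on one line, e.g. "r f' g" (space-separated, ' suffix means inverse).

r' f' f'

  after r': (2 4)(3 5)
  after f': (1 2 4 3)
  after f': (1 3 2 4 5)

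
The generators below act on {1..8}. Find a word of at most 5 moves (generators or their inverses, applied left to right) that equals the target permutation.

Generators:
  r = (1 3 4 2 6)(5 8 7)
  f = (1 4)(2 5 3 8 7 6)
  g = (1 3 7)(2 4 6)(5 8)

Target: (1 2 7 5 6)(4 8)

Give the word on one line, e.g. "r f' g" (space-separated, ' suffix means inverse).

f g f

  after f: (1 4)(2 5 3 8 7 6)
  after g: (1 6 4 3 5 7 2 8)
  after f: (1 2 7 5 6)(4 8)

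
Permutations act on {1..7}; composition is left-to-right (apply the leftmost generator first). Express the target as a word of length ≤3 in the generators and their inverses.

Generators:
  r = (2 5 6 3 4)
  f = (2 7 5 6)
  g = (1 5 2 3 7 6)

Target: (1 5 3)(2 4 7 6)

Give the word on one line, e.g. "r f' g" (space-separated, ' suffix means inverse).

  after r': (2 4 3 6 5)
  after g: (1 5 3)(2 4 7 6)

r' g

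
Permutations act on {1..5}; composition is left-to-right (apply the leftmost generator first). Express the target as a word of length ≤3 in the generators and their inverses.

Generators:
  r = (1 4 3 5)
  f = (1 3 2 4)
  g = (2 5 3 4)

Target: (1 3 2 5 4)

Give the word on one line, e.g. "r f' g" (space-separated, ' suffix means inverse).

r' g

  after r': (1 5 3 4)
  after g: (1 3 2 5 4)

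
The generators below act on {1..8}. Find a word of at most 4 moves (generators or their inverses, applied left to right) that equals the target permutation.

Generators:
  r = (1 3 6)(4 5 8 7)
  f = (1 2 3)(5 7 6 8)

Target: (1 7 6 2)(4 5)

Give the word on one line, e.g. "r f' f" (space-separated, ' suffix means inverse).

r' f'

  after r': (1 6 3)(4 7 8 5)
  after f': (1 7 6 2)(4 5)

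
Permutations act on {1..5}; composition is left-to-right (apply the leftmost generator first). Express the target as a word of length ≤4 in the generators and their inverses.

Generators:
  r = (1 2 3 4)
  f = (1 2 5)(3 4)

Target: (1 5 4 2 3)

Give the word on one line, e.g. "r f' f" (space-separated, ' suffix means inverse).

  after f: (1 2 5)(3 4)
  after r': (2 5 4)
  after f': (1 5 3 4)
  after r: (1 5 4 2 3)

f r' f' r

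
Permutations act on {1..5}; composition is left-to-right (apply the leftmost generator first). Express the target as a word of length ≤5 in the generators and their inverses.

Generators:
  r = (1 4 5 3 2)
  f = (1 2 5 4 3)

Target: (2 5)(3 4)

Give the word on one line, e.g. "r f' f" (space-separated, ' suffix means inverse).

  after f: (1 2 5 4 3)
  after r: (2 3 4)
  after f: (1 2)(4 5)
  after r': (1 3 5)
  after f: (2 5)(3 4)

f r f r' f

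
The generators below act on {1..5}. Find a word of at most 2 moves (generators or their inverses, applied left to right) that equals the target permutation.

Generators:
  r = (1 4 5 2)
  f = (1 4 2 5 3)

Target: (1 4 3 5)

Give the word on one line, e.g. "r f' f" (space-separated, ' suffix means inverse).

r' f'

  after r': (1 2 5 4)
  after f': (1 4 3 5)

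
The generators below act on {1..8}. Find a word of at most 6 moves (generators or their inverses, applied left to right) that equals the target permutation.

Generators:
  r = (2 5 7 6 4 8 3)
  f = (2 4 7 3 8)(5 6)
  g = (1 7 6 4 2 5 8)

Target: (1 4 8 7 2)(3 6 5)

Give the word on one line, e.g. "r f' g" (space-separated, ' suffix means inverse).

f f g' r'

  after f: (2 4 7 3 8)(5 6)
  after f: (2 7 8 4 3)
  after g': (1 8 6 7 5 2)(3 4)
  after r': (1 4 8 7 2)(3 6 5)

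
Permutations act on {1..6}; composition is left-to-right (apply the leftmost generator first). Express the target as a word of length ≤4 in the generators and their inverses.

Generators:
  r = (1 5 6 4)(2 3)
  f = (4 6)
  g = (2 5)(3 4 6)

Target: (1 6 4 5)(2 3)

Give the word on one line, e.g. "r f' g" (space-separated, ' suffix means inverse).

  after f': (4 6)
  after r': (1 4 5)(2 3)
  after f: (1 6 4 5)(2 3)

f' r' f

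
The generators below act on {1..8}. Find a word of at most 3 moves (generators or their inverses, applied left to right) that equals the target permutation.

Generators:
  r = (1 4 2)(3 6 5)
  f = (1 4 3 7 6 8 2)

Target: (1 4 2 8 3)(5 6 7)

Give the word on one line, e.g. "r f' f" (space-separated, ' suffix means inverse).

  after f': (1 2 8 6 7 3 4)
  after r: (2 8 5 3)(6 7)
  after r: (1 4 2 8 3)(5 6 7)

f' r r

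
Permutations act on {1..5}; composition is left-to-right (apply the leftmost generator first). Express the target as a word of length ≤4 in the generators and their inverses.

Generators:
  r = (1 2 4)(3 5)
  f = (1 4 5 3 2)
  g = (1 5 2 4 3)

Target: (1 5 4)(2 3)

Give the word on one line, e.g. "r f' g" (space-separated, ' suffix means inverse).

  after f': (1 2 3 5 4)
  after r: (1 4 2 5)
  after f: (1 5 4)(2 3)

f' r f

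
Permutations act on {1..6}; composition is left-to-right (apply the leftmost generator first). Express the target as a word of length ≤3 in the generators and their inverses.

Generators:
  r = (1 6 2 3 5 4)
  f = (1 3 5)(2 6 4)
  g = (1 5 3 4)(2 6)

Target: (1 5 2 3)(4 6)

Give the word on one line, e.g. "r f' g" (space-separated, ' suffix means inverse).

f' g f

  after f': (1 5 3)(2 4 6)
  after g: (1 3 5 4 2)
  after f: (1 5 2 3)(4 6)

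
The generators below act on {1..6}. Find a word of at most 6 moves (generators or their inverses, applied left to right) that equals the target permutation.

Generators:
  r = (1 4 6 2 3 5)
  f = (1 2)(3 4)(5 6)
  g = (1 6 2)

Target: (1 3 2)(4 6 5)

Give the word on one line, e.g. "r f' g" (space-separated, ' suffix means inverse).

g r' f g g

  after g: (1 6 2)
  after r': (1 4)(2 5 3)
  after f: (1 3)(2 6 5 4)
  after g: (1 3 6 5 4)
  after g: (1 3 2)(4 6 5)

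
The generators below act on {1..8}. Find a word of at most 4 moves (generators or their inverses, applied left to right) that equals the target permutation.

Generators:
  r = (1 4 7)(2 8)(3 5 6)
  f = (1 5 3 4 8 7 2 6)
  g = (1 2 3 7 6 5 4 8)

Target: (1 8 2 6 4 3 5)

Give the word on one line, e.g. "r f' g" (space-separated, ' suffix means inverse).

g' r g' g'

  after g': (1 8 4 5 6 7 3 2)
  after r: (1 2 4 6)(3 8 7 5)
  after g': (2 5)(3 4 7 6 8)
  after g': (1 8 2 6 4 3 5)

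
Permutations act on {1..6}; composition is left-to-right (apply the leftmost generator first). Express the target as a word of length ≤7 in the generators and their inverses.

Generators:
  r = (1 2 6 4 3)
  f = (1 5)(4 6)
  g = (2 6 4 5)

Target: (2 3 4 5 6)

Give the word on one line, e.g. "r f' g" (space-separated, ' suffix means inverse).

r' g' r' g f

  after r': (1 3 4 6 2)
  after g': (1 3 6 5 4 2)
  after r': (1 4)(2 3)(5 6)
  after g: (1 5 4)(2 3 6)
  after f: (2 3 4 5 6)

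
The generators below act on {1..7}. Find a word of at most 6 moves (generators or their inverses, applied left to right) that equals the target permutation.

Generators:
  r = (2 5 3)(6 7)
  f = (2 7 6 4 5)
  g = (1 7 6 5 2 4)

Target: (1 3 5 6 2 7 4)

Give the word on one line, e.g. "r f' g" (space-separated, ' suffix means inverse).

  after g: (1 7 6 5 2 4)
  after f': (1 2 6 4)
  after f': (1 5 4)(2 7)
  after r: (1 3 2 6 7 5 4)
  after f': (1 3 5 6 2 7 4)

g f' f' r f'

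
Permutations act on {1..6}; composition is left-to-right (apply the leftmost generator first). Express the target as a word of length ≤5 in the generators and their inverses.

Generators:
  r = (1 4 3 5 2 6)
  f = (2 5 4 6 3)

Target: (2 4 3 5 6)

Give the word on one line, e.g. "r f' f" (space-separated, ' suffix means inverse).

  after f': (2 3 6 4 5)
  after f': (2 6 5 3 4)
  after f': (2 4 3 5 6)

f' f' f'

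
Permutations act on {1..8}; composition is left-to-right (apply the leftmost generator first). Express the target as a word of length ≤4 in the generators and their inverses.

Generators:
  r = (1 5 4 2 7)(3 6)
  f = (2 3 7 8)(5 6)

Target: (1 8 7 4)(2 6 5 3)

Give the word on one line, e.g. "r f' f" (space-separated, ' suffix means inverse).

r' r' f'

  after r': (1 7 2 4 5)(3 6)
  after r': (1 2 5 7 4)
  after f': (1 8 7 4)(2 6 5 3)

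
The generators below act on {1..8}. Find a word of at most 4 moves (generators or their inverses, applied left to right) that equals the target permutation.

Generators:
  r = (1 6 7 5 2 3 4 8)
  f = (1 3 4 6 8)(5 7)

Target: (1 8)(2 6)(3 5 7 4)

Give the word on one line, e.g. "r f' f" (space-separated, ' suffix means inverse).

  after r': (1 8 4 3 2 5 7 6)
  after f: (2 7 8 6 3)
  after r': (1 8)(2 6)(3 5 7 4)

r' f r'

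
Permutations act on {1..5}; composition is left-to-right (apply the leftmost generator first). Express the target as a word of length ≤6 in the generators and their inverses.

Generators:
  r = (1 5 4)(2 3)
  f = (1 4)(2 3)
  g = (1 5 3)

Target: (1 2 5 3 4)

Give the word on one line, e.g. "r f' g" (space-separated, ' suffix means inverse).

  after f': (1 4)(2 3)
  after g: (1 4 5 3 2)
  after r: (2 5)
  after g': (1 3 5 2)
  after r: (1 2 5 3 4)

f' g r g' r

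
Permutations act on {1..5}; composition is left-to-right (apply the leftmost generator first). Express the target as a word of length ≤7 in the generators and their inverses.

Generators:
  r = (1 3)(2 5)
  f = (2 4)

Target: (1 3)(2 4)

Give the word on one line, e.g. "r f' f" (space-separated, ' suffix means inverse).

  after r': (1 3)(2 5)
  after f': (1 3)(2 5 4)
  after r': (4 5)
  after f': (2 4 5)
  after r: (1 3)(2 4)

r' f' r' f' r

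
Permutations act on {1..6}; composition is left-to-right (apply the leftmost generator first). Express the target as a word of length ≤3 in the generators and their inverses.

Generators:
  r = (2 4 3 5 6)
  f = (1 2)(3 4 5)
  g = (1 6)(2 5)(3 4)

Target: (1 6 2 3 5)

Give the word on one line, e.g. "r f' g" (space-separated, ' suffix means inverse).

  after g: (1 6)(2 5)(3 4)
  after f: (1 6 2 3 5)

g f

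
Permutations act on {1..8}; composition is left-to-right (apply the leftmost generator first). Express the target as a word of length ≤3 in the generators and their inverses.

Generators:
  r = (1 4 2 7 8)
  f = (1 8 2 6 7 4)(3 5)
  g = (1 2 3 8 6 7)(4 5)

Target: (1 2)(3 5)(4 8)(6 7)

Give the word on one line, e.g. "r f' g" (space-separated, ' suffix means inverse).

  after f': (1 4 7 6 2 8)(3 5)
  after r: (1 2)(3 5)(4 8)(6 7)

f' r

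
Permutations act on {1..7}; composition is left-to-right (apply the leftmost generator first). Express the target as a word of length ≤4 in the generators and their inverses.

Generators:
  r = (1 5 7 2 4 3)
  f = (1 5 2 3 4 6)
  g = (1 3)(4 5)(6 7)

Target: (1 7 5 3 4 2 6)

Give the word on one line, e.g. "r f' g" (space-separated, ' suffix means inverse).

  after g: (1 3)(4 5)(6 7)
  after f': (1 2 5 3 6 7 4)
  after r': (1 7 2)(3 6 5 4)
  after f': (1 7 5 3 4 2 6)

g f' r' f'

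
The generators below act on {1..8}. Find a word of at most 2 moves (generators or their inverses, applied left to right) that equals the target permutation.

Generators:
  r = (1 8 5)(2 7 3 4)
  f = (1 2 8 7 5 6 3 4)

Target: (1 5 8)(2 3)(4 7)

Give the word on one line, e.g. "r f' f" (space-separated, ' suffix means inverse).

r r

  after r: (1 8 5)(2 7 3 4)
  after r: (1 5 8)(2 3)(4 7)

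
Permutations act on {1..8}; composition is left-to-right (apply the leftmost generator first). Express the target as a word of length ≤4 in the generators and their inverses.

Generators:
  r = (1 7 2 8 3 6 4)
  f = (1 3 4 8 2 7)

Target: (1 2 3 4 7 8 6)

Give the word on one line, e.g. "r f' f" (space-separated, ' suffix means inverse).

r r

  after r: (1 7 2 8 3 6 4)
  after r: (1 2 3 4 7 8 6)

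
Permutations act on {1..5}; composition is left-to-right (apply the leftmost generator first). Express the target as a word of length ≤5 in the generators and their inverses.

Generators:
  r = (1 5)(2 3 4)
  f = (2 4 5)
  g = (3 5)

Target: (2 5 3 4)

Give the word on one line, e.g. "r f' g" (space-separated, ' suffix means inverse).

g f g' g' f

  after g: (3 5)
  after f: (2 4 5 3)
  after g': (2 4 3)
  after g': (2 4 5 3)
  after f: (2 5 3 4)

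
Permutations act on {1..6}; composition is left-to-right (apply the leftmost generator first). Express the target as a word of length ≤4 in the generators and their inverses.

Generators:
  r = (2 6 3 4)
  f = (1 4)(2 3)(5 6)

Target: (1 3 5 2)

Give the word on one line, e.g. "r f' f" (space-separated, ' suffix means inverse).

  after r': (2 4 3 6)
  after f: (1 4 2)(3 5 6)
  after r': (1 3 5 2)

r' f r'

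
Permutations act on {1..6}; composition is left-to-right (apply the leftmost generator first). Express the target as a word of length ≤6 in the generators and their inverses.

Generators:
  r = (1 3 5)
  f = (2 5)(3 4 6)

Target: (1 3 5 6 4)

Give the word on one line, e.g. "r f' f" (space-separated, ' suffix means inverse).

r' f f r r

  after r': (1 5 3)
  after f: (1 2 5 4 6 3)
  after f: (1 5 6 4 3)
  after r: (4 5 6)
  after r: (1 3 5 6 4)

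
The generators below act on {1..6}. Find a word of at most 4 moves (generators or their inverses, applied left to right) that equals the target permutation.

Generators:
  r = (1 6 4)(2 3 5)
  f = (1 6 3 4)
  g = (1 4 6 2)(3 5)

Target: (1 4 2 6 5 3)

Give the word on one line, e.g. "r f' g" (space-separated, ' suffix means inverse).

  after f: (1 6 3 4)
  after g': (1 4 2 6 5 3)

f g'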